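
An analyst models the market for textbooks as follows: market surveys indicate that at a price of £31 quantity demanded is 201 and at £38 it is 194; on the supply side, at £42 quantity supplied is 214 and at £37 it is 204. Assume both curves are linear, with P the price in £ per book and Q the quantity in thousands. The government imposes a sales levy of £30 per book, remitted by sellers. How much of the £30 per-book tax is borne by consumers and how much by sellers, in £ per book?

Consumers bear £20 per book; sellers bear £10 per book.

Demand slope: (194 − 201)/(38 − 31) = -1, so Qd = 232 − P.
Supply slope: (204 − 214)/(37 − 42) = 2, so Qs = 2P + 130.
Before the tax: set 232 − P = 2P + 130 → P* = £34, Q* = 198.
With the tax collected from sellers, supply shifts: Qs = 2(P − 30) + 130.
New equilibrium: consumers pay £54, sellers receive £24, Q = 178. (Wedge: Pb − Ps = 30.)
Burden on consumers: £20; on sellers: £10. (They sum to £30.)
The less price-elastic side of the market bears the larger share of a per-unit tax.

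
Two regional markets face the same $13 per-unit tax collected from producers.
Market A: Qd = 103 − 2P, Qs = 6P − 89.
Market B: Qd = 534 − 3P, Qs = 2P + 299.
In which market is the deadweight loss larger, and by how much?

Market A: pre-tax P* = $24, Q* = 55; post-tax Q = 35.5; deadweight loss = $126.75.
Market B: pre-tax P* = $47, Q* = 393; post-tax Q = 377.4; deadweight loss = $101.4.
Difference: $126.75 vs $101.4 → market A is larger by $25.35.

Market A, by $25.35.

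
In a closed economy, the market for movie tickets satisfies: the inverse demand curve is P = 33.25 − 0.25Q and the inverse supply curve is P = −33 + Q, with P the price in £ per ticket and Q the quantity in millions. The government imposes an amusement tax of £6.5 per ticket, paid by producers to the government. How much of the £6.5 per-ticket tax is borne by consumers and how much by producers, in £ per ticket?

Consumers bear £1.3 per ticket; producers bear £5.2 per ticket.

Rewrite in direct form: Qd = 133 − 4P and Qs = P + 33.
Before the tax: set 133 − 4P = P + 33 → P* = £20, Q* = 53.
With the tax collected from producers, supply shifts: Qs = (P − 6.5) + 33.
New equilibrium: consumers pay £21.3, producers receive £14.8, Q = 47.8. (Wedge: Pb − Ps = 6.5.)
Burden on consumers: £1.3; on producers: £5.2. (They sum to £6.5.)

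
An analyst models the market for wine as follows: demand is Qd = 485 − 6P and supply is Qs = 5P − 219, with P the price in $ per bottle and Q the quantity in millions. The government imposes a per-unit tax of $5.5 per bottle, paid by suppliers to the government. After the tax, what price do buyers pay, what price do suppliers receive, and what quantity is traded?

Buyers pay $66.5; suppliers receive $61; quantity = 86.

Without the tax, 485 − 6P = 5P − 219 gives 11P = 704, so P* = $64 and Q* = 101.
With the tax collected from suppliers, supply shifts: Qs = 5(P − 5.5) − 219.
New equilibrium: buyers pay $66.5, suppliers receive $61, Q = 86. (Wedge: Pb − Ps = 5.5.)
The less price-elastic side of the market bears the larger share of a per-unit tax.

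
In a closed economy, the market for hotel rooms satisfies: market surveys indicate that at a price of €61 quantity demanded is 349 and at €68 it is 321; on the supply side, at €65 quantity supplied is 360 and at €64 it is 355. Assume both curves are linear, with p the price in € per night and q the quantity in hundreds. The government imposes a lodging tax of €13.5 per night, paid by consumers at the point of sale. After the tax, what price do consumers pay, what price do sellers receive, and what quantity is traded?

Demand slope: (321 − 349)/(68 − 61) = -4, so qd = 593 − 4p.
Supply slope: (355 − 360)/(64 − 65) = 5, so qs = 5p + 35.
Without the tax, 593 − 4p = 5p + 35 gives 9p = 558, so p* = €62 and q* = 345.
With the tax collected from consumers, demand (in seller-price terms) shifts: qd = 593 − 4(p + 13.5).
New equilibrium: consumers pay €69.5, sellers receive €56, q = 315. (Wedge: pb − ps = 13.5.)
The less price-elastic side of the market bears the larger share of a per-unit tax.

Consumers pay €69.5; sellers receive €56; quantity = 315.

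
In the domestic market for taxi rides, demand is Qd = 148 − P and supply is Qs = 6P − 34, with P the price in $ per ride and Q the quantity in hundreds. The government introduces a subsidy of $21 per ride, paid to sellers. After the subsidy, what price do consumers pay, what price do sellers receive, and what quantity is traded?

Consumers pay $8; sellers receive $29; quantity = 140.

Without the subsidy, 148 − P = 6P − 34 gives 7P = 182, so P* = $26 and Q* = 122.
With a per-unit subsidy paid to sellers, each receives P + 21 per unit sold, so supply becomes Qs = 6(P + 21) − 34.
Solving gives Q = 140 with consumers paying $8 and sellers receiving $29 (the $21 wedge).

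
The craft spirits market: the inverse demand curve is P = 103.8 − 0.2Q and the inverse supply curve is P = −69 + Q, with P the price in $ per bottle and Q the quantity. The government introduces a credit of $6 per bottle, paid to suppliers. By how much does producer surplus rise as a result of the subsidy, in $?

Rewrite in direct form: Qd = 519 − 5P and Qs = P + 69.
Before the subsidy: set 519 − 5P = P + 69 → P* = $75, Q* = 144.
With a per-unit subsidy paid to suppliers, each receives P + 6 per unit sold, so supply becomes Qs = (P + 6) + 69.
Solving gives Q = 149 with consumers paying $74 and suppliers receiving $80 (the $6 wedge).
ΔPS is the trapezoid between Q = 149 and Q = 144 of height $5: ½ · (144 + 149) · 5 = $732.5.

Producer surplus rises by $732.5.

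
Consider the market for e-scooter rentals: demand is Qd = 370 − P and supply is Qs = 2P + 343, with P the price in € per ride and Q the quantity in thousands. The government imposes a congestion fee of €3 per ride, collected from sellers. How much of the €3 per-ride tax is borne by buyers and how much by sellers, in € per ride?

Buyers bear €2 per ride; sellers bear €1 per ride.

Before the tax: set 370 − P = 2P + 343 → P* = €9, Q* = 361.
With the tax collected from sellers, supply shifts: Qs = 2(P − 3) + 343.
Solving gives Q = 359 with buyers paying €11 and sellers receiving €8 (the €3 wedge).
Burden on buyers: €2; on sellers: €1. (They sum to €3.)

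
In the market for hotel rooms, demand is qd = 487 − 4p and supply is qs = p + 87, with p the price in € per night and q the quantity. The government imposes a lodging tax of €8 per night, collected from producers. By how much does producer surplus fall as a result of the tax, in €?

Before the tax: set 487 − 4p = p + 87 → p* = €80, q* = 167.
With the tax collected from producers, supply shifts: qs = (p − 8) + 87.
Solving gives q = 160.6 with consumers paying €81.6 and producers receiving €73.6 (the €8 wedge).
ΔPS is the trapezoid between Q = 160.6 and Q = 167 of height €6.4: ½ · (167 + 160.6) · 6.4 = €1048.32.

Producer surplus falls by €1048.32.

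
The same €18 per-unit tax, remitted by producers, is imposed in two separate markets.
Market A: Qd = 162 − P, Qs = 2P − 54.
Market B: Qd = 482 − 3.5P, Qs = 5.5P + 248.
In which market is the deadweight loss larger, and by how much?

Market A: pre-tax P* = €72, Q* = 90; post-tax Q = 78; deadweight loss = €108.
Market B: pre-tax P* = €26, Q* = 391; post-tax Q = 352.5; deadweight loss = €346.5.
Difference: €108 vs €346.5 → market B is larger by €238.5.

Market B, by €238.5.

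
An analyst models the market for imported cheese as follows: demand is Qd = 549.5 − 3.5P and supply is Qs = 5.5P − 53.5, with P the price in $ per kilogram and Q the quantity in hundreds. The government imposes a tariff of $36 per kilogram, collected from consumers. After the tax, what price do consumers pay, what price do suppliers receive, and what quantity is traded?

Without the tax, 549.5 − 3.5P = 5.5P − 53.5 gives 9P = 603, so P* = $67 and Q* = 315.
With the tax collected from consumers, demand (in seller-price terms) shifts: Qd = 549.5 − 3.5(P + 36).
New equilibrium: consumers pay $89, suppliers receive $53, Q = 238. (Wedge: Pb − Ps = 36.)

Consumers pay $89; suppliers receive $53; quantity = 238.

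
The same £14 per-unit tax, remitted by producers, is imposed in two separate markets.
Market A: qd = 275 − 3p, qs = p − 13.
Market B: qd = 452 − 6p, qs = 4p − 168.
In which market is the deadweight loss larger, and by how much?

Market A: pre-tax p* = £72, q* = 59; post-tax q = 48.5; deadweight loss = £73.5.
Market B: pre-tax p* = £62, q* = 80; post-tax q = 46.4; deadweight loss = £235.2.
Difference: £73.5 vs £235.2 → market B is larger by £161.7.

Market B, by £161.7.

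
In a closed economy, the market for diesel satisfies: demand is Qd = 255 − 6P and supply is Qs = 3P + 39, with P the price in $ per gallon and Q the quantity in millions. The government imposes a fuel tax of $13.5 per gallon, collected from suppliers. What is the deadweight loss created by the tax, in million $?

Deadweight loss = $182.25 million.

Without the tax, 255 − 6P = 3P + 39 gives 9P = 216, so P* = $24 and Q* = 111.
With the tax collected from suppliers, supply shifts: Qs = 3(P − 13.5) + 39.
Solving gives Q = 84 with consumers paying $28.5 and suppliers receiving $15 (the $13.5 wedge).
Quantity falls by |ΔQ| = |111 − 84| = 27.
DWL = ½ · t · |ΔQ| = ½ · 13.5 · 27 = $182.25.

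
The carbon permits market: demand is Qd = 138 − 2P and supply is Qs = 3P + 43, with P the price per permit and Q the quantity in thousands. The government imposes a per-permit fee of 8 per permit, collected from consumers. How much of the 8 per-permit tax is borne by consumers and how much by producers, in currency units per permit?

Consumers bear 4.8 per permit; producers bear 3.2 per permit.

Without the tax, 138 − 2P = 3P + 43 gives 5P = 95, so P* = 19 and Q* = 100.
With the tax collected from consumers, demand (in seller-price terms) shifts: Qd = 138 − 2(P + 8).
Solving gives Q = 90.4 with consumers paying 23.8 and producers receiving 15.8 (the 8 wedge).
Burden on consumers: 4.8; on producers: 3.2. (They sum to 8.)
The less price-elastic side of the market bears the larger share of a per-unit tax.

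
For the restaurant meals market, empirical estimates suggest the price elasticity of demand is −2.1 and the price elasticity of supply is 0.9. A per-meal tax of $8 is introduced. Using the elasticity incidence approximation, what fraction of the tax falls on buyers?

Buyers' share ≈ 0.3.

Incidence ratio: buyers' share ≈ εs / (εs + |εd|) = 0.9 / (0.9 + 2.1) = 0.3.
Supply is the less elastic side, so buyers bear the smaller share.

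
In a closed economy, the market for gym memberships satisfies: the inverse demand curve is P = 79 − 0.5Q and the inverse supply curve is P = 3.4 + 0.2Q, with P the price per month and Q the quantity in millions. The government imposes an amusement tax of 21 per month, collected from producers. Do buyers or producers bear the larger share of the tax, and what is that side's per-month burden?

Rewrite in direct form: Qd = 158 − 2P and Qs = 5P − 17.
Without the tax, 158 − 2P = 5P − 17 gives 7P = 175, so P* = 25 and Q* = 108.
With the tax collected from producers, supply shifts: Qs = 5(P − 21) − 17.
Solving gives Q = 78 with buyers paying 40 and producers receiving 19 (the 21 wedge).
Per-month burden: buyers 15, producers 6.
Buyers take the larger share because demand is less price-elastic here (demand slope 2 vs supply slope 5).
The less price-elastic side of the market bears the larger share of a per-unit tax.

Buyers bear the larger share: 15 per month.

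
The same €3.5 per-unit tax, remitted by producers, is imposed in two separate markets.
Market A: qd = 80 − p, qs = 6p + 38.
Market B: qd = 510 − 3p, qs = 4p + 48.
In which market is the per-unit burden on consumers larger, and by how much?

Market A: pre-tax p* = €6, q* = 74; post-tax q = 71; per-unit burden on consumers = €3.
Market B: pre-tax p* = €66, q* = 312; post-tax q = 306; per-unit burden on consumers = €2.
Difference: €3 vs €2 → market A is larger by €1.

Market A, by €1.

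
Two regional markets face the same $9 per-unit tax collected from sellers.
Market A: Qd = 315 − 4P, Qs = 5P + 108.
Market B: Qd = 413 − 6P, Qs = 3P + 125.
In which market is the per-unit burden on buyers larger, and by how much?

Market A, by $2.

Market A: pre-tax P* = $23, Q* = 223; post-tax Q = 203; per-unit burden on buyers = $5.
Market B: pre-tax P* = $32, Q* = 221; post-tax Q = 203; per-unit burden on buyers = $3.
Difference: $5 vs $3 → market A is larger by $2.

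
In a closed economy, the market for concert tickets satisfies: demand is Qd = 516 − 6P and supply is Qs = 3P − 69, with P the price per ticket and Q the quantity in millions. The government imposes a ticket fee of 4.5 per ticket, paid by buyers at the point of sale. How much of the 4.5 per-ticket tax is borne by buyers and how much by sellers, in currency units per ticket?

Before the tax: set 516 − 6P = 3P − 69 → P* = 65, Q* = 126.
With the tax collected from buyers, demand (in seller-price terms) shifts: Qd = 516 − 6(P + 4.5).
Solving gives Q = 117 with buyers paying 66.5 and sellers receiving 62 (the 4.5 wedge).
Burden on buyers: 1.5; on sellers: 3. (They sum to 4.5.)

Buyers bear 1.5 per ticket; sellers bear 3 per ticket.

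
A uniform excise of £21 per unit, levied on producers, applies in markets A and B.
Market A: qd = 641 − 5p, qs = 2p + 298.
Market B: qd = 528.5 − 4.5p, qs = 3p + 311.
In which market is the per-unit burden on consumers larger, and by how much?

Market B, by £2.4.

Market A: pre-tax p* = £49, q* = 396; post-tax q = 366; per-unit burden on consumers = £6.
Market B: pre-tax p* = £29, q* = 398; post-tax q = 360.2; per-unit burden on consumers = £8.4.
Difference: £6 vs £8.4 → market B is larger by £2.4.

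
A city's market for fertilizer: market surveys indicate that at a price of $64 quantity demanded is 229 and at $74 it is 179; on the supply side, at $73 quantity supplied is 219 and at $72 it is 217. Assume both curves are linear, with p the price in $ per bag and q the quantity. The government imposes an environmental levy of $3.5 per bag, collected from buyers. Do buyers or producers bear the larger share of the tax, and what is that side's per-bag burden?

Demand slope: (179 − 229)/(74 − 64) = -5, so qd = 549 − 5p.
Supply slope: (217 − 219)/(72 − 73) = 2, so qs = 2p + 73.
Without the tax, 549 − 5p = 2p + 73 gives 7p = 476, so p* = $68 and q* = 209.
With the tax collected from buyers, demand (in seller-price terms) shifts: qd = 549 − 5(p + 3.5).
Solving gives q = 204 with buyers paying $69 and producers receiving $65.5 (the $3.5 wedge).
Per-bag burden: buyers $1, producers $2.5.
Producers take the larger share because supply is less price-elastic here (demand slope 5 vs supply slope 2).

Producers bear the larger share: $2.5 per bag.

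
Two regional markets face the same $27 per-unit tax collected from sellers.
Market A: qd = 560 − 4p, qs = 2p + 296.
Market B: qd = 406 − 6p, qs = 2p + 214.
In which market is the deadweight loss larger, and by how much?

Market B, by $60.75.

Market A: pre-tax p* = $44, q* = 384; post-tax q = 348; deadweight loss = $486.
Market B: pre-tax p* = $24, q* = 262; post-tax q = 221.5; deadweight loss = $546.75.
Difference: $486 vs $546.75 → market B is larger by $60.75.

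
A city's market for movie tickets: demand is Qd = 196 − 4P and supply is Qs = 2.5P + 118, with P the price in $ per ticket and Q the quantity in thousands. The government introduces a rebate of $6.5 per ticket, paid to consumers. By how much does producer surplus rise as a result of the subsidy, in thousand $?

Without the subsidy, 196 − 4P = 2.5P + 118 gives 6.5P = 78, so P* = $12 and Q* = 148.
With a per-unit subsidy paid to consumers, each effectively pays P − 6.5, so demand becomes Qd = 196 − 4(P − 6.5).
New equilibrium: consumers pay $9.5, sellers receive $16, Q = 158. (Wedge: Pb − Ps = −6.5.)
ΔPS is the trapezoid between Q = 158 and Q = 148 of height $4: ½ · (148 + 158) · 4 = $612.

Producer surplus rises by $612 thousand.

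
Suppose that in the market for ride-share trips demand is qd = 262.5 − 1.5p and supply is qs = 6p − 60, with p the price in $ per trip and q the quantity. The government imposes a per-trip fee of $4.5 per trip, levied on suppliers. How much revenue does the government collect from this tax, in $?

Tax revenue = $866.7.

Before the tax: set 262.5 − 1.5p = 6p − 60 → p* = $43, q* = 198.
With the tax collected from suppliers, supply shifts: qs = 6(p − 4.5) − 60.
Solving gives q = 192.6 with consumers paying $46.6 and suppliers receiving $42.1 (the $4.5 wedge).
Revenue = t · Q = 4.5 · 192.6 = $866.7.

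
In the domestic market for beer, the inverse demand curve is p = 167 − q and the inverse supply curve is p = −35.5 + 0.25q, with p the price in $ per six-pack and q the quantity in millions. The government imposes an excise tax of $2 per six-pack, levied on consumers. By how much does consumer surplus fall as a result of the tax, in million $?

Consumer surplus falls by $257.92 million.

Rewrite in direct form: qd = 167 − p and qs = 4p + 142.
Before the tax: set 167 − p = 4p + 142 → p* = $5, q* = 162.
With the tax collected from consumers, demand (in seller-price terms) shifts: qd = 167 − (p + 2).
New equilibrium: consumers pay $6.6, suppliers receive $4.6, q = 160.4. (Wedge: pb − ps = 2.)
ΔCS is the trapezoid between Q = 160.4 and Q = 162 of height $1.6: ½ · (162 + 160.4) · 1.6 = $257.92.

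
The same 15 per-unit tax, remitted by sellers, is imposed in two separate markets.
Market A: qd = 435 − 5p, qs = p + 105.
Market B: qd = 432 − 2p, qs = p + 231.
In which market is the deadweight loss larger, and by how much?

Market A: pre-tax p* = 55, q* = 160; post-tax q = 147.5; deadweight loss = 93.75.
Market B: pre-tax p* = 67, q* = 298; post-tax q = 288; deadweight loss = 75.
Difference: 93.75 vs 75 → market A is larger by 18.75.

Market A, by 18.75.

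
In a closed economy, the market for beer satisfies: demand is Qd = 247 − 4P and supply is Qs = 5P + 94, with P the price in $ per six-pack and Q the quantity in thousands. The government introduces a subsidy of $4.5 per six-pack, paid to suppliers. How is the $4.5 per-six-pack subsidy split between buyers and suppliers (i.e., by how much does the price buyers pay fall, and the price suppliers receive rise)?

Without the subsidy, 247 − 4P = 5P + 94 gives 9P = 153, so P* = $17 and Q* = 179.
With a per-unit subsidy paid to suppliers, each receives P + 4.5 per unit sold, so supply becomes Qs = 5(P + 4.5) + 94.
New equilibrium: buyers pay $14.5, suppliers receive $19, Q = 189. (Wedge: Pb − Ps = −4.5.)
Gain to buyers: $2.5; to suppliers: $2. (They sum to $4.5.)

Buyers gain $2.5 per six-pack; suppliers gain $2 per six-pack.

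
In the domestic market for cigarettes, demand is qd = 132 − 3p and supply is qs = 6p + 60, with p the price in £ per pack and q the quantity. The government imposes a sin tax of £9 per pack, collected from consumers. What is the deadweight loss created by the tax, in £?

Without the tax, 132 − 3p = 6p + 60 gives 9p = 72, so p* = £8 and q* = 108.
With the tax collected from consumers, demand (in seller-price terms) shifts: qd = 132 − 3(p + 9).
New equilibrium: consumers pay £14, sellers receive £5, q = 90. (Wedge: pb − ps = 9.)
Quantity falls by |ΔQ| = |108 − 90| = 18.
DWL = ½ · t · |ΔQ| = ½ · 9 · 18 = £81.

Deadweight loss = £81.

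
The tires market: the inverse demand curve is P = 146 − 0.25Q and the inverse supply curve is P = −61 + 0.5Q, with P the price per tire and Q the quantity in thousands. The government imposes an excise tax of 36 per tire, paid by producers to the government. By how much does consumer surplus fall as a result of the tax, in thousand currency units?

Inverting to Q(P) form: Qd = 584 − 4P; Qs = 2P + 122.
Without the tax, 584 − 4P = 2P + 122 gives 6P = 462, so P* = 77 and Q* = 276.
With the tax collected from producers, supply shifts: Qs = 2(P − 36) + 122.
Solving gives Q = 228 with consumers paying 89 and producers receiving 53 (the 36 wedge).
ΔCS is the trapezoid between Q = 228 and Q = 276 of height 12: ½ · (276 + 228) · 12 = 3024.

Consumer surplus falls by 3024 thousand.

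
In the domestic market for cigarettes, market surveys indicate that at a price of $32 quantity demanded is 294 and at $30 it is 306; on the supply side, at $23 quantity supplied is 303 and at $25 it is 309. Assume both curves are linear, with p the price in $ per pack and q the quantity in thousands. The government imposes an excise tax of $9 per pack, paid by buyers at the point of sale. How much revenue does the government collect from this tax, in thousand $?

Demand slope: (306 − 294)/(30 − 32) = -6, so qd = 486 − 6p.
Supply slope: (309 − 303)/(25 − 23) = 3, so qs = 3p + 234.
Before the tax: set 486 − 6p = 3p + 234 → p* = $28, q* = 318.
With the tax collected from buyers, demand (in seller-price terms) shifts: qd = 486 − 6(p + 9).
Solving gives q = 300 with buyers paying $31 and sellers receiving $22 (the $9 wedge).
Revenue = t · Q = 9 · 300 = $2700.

Tax revenue = $2700 thousand.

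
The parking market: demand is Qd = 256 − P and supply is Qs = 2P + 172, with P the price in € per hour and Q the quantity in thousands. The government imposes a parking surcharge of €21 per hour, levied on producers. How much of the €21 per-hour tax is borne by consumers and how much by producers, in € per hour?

Consumers bear €14 per hour; producers bear €7 per hour.

Without the tax, 256 − P = 2P + 172 gives 3P = 84, so P* = €28 and Q* = 228.
With the tax collected from producers, supply shifts: Qs = 2(P − 21) + 172.
Solving gives Q = 214 with consumers paying €42 and producers receiving €21 (the €21 wedge).
Burden on consumers: €14; on producers: €7. (They sum to €21.)
The less price-elastic side of the market bears the larger share of a per-unit tax.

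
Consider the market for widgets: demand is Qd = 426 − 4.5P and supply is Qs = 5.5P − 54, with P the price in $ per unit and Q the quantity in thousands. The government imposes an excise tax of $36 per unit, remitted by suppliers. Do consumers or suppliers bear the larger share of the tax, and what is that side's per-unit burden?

Before the tax: set 426 − 4.5P = 5.5P − 54 → P* = $48, Q* = 210.
With the tax collected from suppliers, supply shifts: Qs = 5.5(P − 36) − 54.
New equilibrium: consumers pay $67.8, suppliers receive $31.8, Q = 120.9. (Wedge: Pb − Ps = 36.)
Per-unit burden: consumers $19.8, suppliers $16.2.
Consumers take the larger share because demand is less price-elastic here (demand slope 4.5 vs supply slope 5.5).

Consumers bear the larger share: $19.8 per unit.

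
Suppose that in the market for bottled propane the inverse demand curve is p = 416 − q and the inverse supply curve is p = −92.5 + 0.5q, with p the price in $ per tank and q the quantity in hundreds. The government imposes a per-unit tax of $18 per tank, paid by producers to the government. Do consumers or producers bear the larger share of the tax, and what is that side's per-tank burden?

Rewrite in direct form: qd = 416 − p and qs = 2p + 185.
Before the tax: set 416 − p = 2p + 185 → p* = $77, q* = 339.
With the tax collected from producers, supply shifts: qs = 2(p − 18) + 185.
New equilibrium: consumers pay $89, producers receive $71, q = 327. (Wedge: pb − ps = 18.)
Per-tank burden: consumers $12, producers $6.
Consumers take the larger share because demand is less price-elastic here (demand slope 1 vs supply slope 2).

Consumers bear the larger share: $12 per tank.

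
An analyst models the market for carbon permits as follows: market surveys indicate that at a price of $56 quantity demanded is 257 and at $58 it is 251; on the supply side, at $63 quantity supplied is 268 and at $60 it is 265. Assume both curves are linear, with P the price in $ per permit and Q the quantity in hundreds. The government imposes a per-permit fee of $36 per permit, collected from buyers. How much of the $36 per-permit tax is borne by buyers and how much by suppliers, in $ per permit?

Buyers bear $9 per permit; suppliers bear $27 per permit.

Demand slope: (251 − 257)/(58 − 56) = -3, so Qd = 425 − 3P.
Supply slope: (265 − 268)/(60 − 63) = 1, so Qs = P + 205.
Before the tax: set 425 − 3P = P + 205 → P* = $55, Q* = 260.
With the tax collected from buyers, demand (in seller-price terms) shifts: Qd = 425 − 3(P + 36).
Solving gives Q = 233 with buyers paying $64 and suppliers receiving $28 (the $36 wedge).
Burden on buyers: $9; on suppliers: $27. (They sum to $36.)
The less price-elastic side of the market bears the larger share of a per-unit tax.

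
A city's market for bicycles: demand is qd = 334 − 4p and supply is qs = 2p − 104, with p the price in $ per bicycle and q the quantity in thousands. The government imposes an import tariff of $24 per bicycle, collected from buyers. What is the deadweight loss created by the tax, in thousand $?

Without the tax, 334 − 4p = 2p − 104 gives 6p = 438, so p* = $73 and q* = 42.
With the tax collected from buyers, demand (in seller-price terms) shifts: qd = 334 − 4(p + 24).
Solving gives q = 10 with buyers paying $81 and producers receiving $57 (the $24 wedge).
Quantity falls by |ΔQ| = |42 − 10| = 32.
DWL = ½ · t · |ΔQ| = ½ · 24 · 32 = $384.

Deadweight loss = $384 thousand.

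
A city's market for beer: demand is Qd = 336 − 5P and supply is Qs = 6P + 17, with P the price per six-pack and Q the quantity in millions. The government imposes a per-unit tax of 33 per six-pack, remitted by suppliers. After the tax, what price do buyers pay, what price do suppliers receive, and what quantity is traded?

Buyers pay 47; suppliers receive 14; quantity = 101.

Without the tax, 336 − 5P = 6P + 17 gives 11P = 319, so P* = 29 and Q* = 191.
With the tax collected from suppliers, supply shifts: Qs = 6(P − 33) + 17.
New equilibrium: buyers pay 47, suppliers receive 14, Q = 101. (Wedge: Pb − Ps = 33.)
The less price-elastic side of the market bears the larger share of a per-unit tax.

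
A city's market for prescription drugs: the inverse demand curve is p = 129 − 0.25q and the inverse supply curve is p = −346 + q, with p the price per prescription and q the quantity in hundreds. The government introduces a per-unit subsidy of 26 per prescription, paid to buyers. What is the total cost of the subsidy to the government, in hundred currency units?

Government outlay = 10420.8 hundred.

Rewrite in direct form: qd = 516 − 4p and qs = p + 346.
Before the subsidy: set 516 − 4p = p + 346 → p* = 34, q* = 380.
With a per-unit subsidy paid to buyers, each effectively pays p − 26, so demand becomes qd = 516 − 4(p − 26).
Solving gives q = 400.8 with buyers paying 28.8 and producers receiving 54.8 (the 26 wedge).
Outlay = t · Q = 26 · 400.8 = 10420.8.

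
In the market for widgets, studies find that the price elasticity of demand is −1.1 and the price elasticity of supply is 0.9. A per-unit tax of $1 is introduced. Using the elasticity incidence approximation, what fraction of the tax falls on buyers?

Buyers' share ≈ 0.45.

Incidence ratio: buyers' share ≈ εs / (εs + |εd|) = 0.9 / (0.9 + 1.1) = 0.45.
Supply is the less elastic side, so buyers bear the smaller share.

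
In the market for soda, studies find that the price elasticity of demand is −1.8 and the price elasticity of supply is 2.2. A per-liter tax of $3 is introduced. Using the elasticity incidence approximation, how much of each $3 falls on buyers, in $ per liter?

Incidence ratio: buyers' share ≈ εs / (εs + |εd|) = 2.2 / (2.2 + 1.8) = 0.55.
So buyers bear ≈ 0.55 × $3 = $1.65; producers bear $1.35.

Buyers bear ≈ $1.65 per liter.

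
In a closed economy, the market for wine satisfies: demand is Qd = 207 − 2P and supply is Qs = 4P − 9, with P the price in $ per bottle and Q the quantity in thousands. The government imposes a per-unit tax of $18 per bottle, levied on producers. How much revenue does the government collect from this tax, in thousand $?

Tax revenue = $1998 thousand.

Without the tax, 207 − 2P = 4P − 9 gives 6P = 216, so P* = $36 and Q* = 135.
With the tax collected from producers, supply shifts: Qs = 4(P − 18) − 9.
Solving gives Q = 111 with buyers paying $48 and producers receiving $30 (the $18 wedge).
Revenue = t · Q = 18 · 111 = $1998.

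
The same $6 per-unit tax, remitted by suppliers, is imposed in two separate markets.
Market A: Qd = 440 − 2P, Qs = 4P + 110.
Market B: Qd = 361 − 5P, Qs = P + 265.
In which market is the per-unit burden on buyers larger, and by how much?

Market A, by $3.

Market A: pre-tax P* = $55, Q* = 330; post-tax Q = 322; per-unit burden on buyers = $4.
Market B: pre-tax P* = $16, Q* = 281; post-tax Q = 276; per-unit burden on buyers = $1.
Difference: $4 vs $1 → market A is larger by $3.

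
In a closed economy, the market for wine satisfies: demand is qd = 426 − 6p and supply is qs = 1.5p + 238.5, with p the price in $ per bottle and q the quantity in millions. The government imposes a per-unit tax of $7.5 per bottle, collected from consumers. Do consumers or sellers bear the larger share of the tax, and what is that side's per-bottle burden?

Sellers bear the larger share: $6 per bottle.

Before the tax: set 426 − 6p = 1.5p + 238.5 → p* = $25, q* = 276.
With the tax collected from consumers, demand (in seller-price terms) shifts: qd = 426 − 6(p + 7.5).
Solving gives q = 267 with consumers paying $26.5 and sellers receiving $19 (the $7.5 wedge).
Per-bottle burden: consumers $1.5, sellers $6.
Sellers take the larger share because supply is less price-elastic here (demand slope 6 vs supply slope 1.5).
The less price-elastic side of the market bears the larger share of a per-unit tax.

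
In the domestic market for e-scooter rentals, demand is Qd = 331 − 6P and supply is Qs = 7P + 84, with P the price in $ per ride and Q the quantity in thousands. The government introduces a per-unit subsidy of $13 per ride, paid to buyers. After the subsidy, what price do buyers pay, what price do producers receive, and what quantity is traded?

Before the subsidy: set 331 − 6P = 7P + 84 → P* = $19, Q* = 217.
With a per-unit subsidy paid to buyers, each effectively pays P − 13, so demand becomes Qd = 331 − 6(P − 13).
Solving gives Q = 259 with buyers paying $12 and producers receiving $25 (the $13 wedge).

Buyers pay $12; producers receive $25; quantity = 259.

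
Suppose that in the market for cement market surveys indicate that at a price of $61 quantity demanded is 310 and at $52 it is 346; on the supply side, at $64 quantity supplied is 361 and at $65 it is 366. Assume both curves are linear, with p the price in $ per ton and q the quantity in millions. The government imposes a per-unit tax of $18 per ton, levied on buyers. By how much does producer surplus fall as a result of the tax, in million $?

Demand slope: (346 − 310)/(52 − 61) = -4, so qd = 554 − 4p.
Supply slope: (366 − 361)/(65 − 64) = 5, so qs = 5p + 41.
Before the tax: set 554 − 4p = 5p + 41 → p* = $57, q* = 326.
With the tax collected from buyers, demand (in seller-price terms) shifts: qd = 554 − 4(p + 18).
Solving gives q = 286 with buyers paying $67 and suppliers receiving $49 (the $18 wedge).
ΔPS is the trapezoid between Q = 286 and Q = 326 of height $8: ½ · (326 + 286) · 8 = $2448.

Producer surplus falls by $2448 million.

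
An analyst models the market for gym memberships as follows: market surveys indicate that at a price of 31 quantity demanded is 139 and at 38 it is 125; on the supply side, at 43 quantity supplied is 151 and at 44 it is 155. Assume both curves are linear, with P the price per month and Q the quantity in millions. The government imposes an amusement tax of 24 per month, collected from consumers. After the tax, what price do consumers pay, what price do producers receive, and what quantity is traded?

Consumers pay 53; producers receive 29; quantity = 95.

Demand slope: (125 − 139)/(38 − 31) = -2, so Qd = 201 − 2P.
Supply slope: (155 − 151)/(44 − 43) = 4, so Qs = 4P − 21.
Without the tax, 201 − 2P = 4P − 21 gives 6P = 222, so P* = 37 and Q* = 127.
With the tax collected from consumers, demand (in seller-price terms) shifts: Qd = 201 − 2(P + 24).
Solving gives Q = 95 with consumers paying 53 and producers receiving 29 (the 24 wedge).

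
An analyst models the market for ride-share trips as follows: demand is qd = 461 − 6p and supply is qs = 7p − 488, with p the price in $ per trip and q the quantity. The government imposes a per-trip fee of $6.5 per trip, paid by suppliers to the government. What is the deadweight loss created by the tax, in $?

Before the tax: set 461 − 6p = 7p − 488 → p* = $73, q* = 23.
With the tax collected from suppliers, supply shifts: qs = 7(p − 6.5) − 488.
Solving gives q = 2 with consumers paying $76.5 and suppliers receiving $70 (the $6.5 wedge).
Quantity falls by |ΔQ| = |23 − 2| = 21.
DWL = ½ · t · |ΔQ| = ½ · 6.5 · 21 = $68.25.

Deadweight loss = $68.25.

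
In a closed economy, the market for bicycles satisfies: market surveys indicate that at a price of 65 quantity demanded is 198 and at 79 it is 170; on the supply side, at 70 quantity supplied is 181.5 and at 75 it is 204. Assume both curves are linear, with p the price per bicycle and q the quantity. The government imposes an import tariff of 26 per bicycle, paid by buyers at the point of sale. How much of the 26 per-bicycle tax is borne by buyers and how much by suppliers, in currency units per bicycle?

Demand slope: (170 − 198)/(79 − 65) = -2, so qd = 328 − 2p.
Supply slope: (204 − 181.5)/(75 − 70) = 4.5, so qs = 4.5p − 133.5.
Before the tax: set 328 − 2p = 4.5p − 133.5 → p* = 71, q* = 186.
With the tax collected from buyers, demand (in seller-price terms) shifts: qd = 328 − 2(p + 26).
Solving gives q = 150 with buyers paying 89 and suppliers receiving 63 (the 26 wedge).
Burden on buyers: 18; on suppliers: 8. (They sum to 26.)

Buyers bear 18 per bicycle; suppliers bear 8 per bicycle.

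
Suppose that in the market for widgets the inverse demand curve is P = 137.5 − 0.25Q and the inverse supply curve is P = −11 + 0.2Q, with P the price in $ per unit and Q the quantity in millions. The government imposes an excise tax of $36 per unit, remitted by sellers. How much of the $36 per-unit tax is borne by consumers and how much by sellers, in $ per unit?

Inverting to Q(P) form: Qd = 550 − 4P; Qs = 5P + 55.
Before the tax: set 550 − 4P = 5P + 55 → P* = $55, Q* = 330.
With the tax collected from sellers, supply shifts: Qs = 5(P − 36) + 55.
New equilibrium: consumers pay $75, sellers receive $39, Q = 250. (Wedge: Pb − Ps = 36.)
Burden on consumers: $20; on sellers: $16. (They sum to $36.)
The less price-elastic side of the market bears the larger share of a per-unit tax.

Consumers bear $20 per unit; sellers bear $16 per unit.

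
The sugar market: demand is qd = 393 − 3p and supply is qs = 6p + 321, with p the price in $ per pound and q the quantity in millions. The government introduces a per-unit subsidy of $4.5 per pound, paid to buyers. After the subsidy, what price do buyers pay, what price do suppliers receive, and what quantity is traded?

Buyers pay $5; suppliers receive $9.5; quantity = 378.

Without the subsidy, 393 − 3p = 6p + 321 gives 9p = 72, so p* = $8 and q* = 369.
With a per-unit subsidy paid to buyers, each effectively pays p − 4.5, so demand becomes qd = 393 − 3(p − 4.5).
Solving gives q = 378 with buyers paying $5 and suppliers receiving $9.5 (the $4.5 wedge).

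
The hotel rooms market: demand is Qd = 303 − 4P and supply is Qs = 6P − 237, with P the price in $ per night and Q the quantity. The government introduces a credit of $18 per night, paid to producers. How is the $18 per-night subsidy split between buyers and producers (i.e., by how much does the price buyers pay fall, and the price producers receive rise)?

Without the subsidy, 303 − 4P = 6P − 237 gives 10P = 540, so P* = $54 and Q* = 87.
With a per-unit subsidy paid to producers, each receives P + 18 per unit sold, so supply becomes Qs = 6(P + 18) − 237.
New equilibrium: buyers pay $43.2, producers receive $61.2, Q = 130.2. (Wedge: Pb − Ps = −18.)
Gain to buyers: $10.8; to producers: $7.2. (They sum to $18.)

Buyers gain $10.8 per night; producers gain $7.2 per night.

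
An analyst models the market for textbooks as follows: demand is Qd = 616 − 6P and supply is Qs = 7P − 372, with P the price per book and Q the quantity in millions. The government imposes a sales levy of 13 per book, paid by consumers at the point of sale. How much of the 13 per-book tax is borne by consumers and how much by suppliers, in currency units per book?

Consumers bear 7 per book; suppliers bear 6 per book.

Without the tax, 616 − 6P = 7P − 372 gives 13P = 988, so P* = 76 and Q* = 160.
With the tax collected from consumers, demand (in seller-price terms) shifts: Qd = 616 − 6(P + 13).
Solving gives Q = 118 with consumers paying 83 and suppliers receiving 70 (the 13 wedge).
Burden on consumers: 7; on suppliers: 6. (They sum to 13.)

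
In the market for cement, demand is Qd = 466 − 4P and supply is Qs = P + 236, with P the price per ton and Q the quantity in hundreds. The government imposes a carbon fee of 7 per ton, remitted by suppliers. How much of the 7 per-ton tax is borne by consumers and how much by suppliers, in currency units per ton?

Consumers bear 1.4 per ton; suppliers bear 5.6 per ton.

Without the tax, 466 − 4P = P + 236 gives 5P = 230, so P* = 46 and Q* = 282.
With the tax collected from suppliers, supply shifts: Qs = (P − 7) + 236.
Solving gives Q = 276.4 with consumers paying 47.4 and suppliers receiving 40.4 (the 7 wedge).
Burden on consumers: 1.4; on suppliers: 5.6. (They sum to 7.)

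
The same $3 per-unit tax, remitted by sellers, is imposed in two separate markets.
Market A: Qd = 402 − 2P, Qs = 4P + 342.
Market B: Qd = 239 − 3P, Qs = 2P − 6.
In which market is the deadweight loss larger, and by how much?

Market A: pre-tax P* = $10, Q* = 382; post-tax Q = 378; deadweight loss = $6.
Market B: pre-tax P* = $49, Q* = 92; post-tax Q = 88.4; deadweight loss = $5.4.
Difference: $6 vs $5.4 → market A is larger by $0.6.

Market A, by $0.6.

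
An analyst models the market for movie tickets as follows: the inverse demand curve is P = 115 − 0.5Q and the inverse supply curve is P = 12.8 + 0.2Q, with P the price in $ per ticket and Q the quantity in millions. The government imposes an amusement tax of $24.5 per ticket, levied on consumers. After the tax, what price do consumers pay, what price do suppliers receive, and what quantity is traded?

Consumers pay $59.5; suppliers receive $35; quantity = 111.

Rewrite in direct form: Qd = 230 − 2P and Qs = 5P − 64.
Without the tax, 230 − 2P = 5P − 64 gives 7P = 294, so P* = $42 and Q* = 146.
With the tax collected from consumers, demand (in seller-price terms) shifts: Qd = 230 − 2(P + 24.5).
New equilibrium: consumers pay $59.5, suppliers receive $35, Q = 111. (Wedge: Pb − Ps = 24.5.)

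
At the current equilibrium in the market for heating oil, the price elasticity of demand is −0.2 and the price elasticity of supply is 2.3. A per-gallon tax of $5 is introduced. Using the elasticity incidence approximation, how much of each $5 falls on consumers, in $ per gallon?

Consumers bear ≈ $4.6 per gallon.

Incidence ratio: consumers' share ≈ εs / (εs + |εd|) = 2.3 / (2.3 + 0.2) = 0.92.
So consumers bear ≈ 0.92 × $5 = $4.6; sellers bear $0.4.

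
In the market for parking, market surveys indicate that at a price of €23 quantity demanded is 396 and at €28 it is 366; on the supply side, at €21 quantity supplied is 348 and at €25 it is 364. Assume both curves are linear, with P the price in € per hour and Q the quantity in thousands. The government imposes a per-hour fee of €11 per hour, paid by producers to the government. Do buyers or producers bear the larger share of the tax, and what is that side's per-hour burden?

Producers bear the larger share: €6.6 per hour.

Demand slope: (366 − 396)/(28 − 23) = -6, so Qd = 534 − 6P.
Supply slope: (364 − 348)/(25 − 21) = 4, so Qs = 4P + 264.
Without the tax, 534 − 6P = 4P + 264 gives 10P = 270, so P* = €27 and Q* = 372.
With the tax collected from producers, supply shifts: Qs = 4(P − 11) + 264.
New equilibrium: buyers pay €31.4, producers receive €20.4, Q = 345.6. (Wedge: Pb − Ps = 11.)
Per-hour burden: buyers €4.4, producers €6.6.
Producers take the larger share because supply is less price-elastic here (demand slope 6 vs supply slope 4).
The less price-elastic side of the market bears the larger share of a per-unit tax.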